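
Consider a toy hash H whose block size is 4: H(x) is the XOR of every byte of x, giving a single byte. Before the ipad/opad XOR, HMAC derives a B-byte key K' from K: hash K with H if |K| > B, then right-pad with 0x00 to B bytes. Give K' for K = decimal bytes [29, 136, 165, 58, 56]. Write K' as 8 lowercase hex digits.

32000000

|K| = 5 > B = 4, so first hash the key.
H(K): XOR 1d⊕88⊕a5⊕3a⊕38 = 32.
Zero-pad H(K) = 32 to 4 bytes: K' = 32 00 00 00.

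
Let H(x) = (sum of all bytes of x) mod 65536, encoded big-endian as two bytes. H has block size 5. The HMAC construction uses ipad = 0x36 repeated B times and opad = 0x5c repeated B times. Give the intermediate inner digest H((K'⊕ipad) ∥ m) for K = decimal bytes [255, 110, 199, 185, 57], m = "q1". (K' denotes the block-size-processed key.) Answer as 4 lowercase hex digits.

Key decimal bytes [255, 110, 199, 185, 57] = ff 6e c7 b9 39 is exactly B = 5 bytes: K' = ff 6e c7 b9 39.
K' ⊕ ipad = c9 58 f1 8f 0f.
Inner input = c9 58 f1 8f 0f ∥ 71 31.
Inner hash: sum = 201+88+241+143+15+113+49 = 850 → 03 52.

0352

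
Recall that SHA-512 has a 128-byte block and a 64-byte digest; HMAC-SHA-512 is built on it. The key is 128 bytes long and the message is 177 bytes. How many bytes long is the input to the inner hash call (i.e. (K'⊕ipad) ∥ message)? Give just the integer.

Key is 128 ≤ 128 bytes, zero-padded: |K'| = 128.
Inner input = (K'⊕ipad) ∥ m → 128 + 177 = 305 bytes.

305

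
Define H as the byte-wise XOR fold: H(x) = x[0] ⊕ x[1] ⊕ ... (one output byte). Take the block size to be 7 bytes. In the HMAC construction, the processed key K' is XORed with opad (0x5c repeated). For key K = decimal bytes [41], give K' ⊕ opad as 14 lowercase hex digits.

755c5c5c5c5c5c

Key decimal bytes [41] = 29 is 1 byte ≤ B = 7; zero-pad to 7 bytes: K' = 29 00 00 00 00 00 00.
XOR each byte with 0x5c: 29⊕5c=75, 00⊕5c=5c, 00⊕5c=5c, 00⊕5c=5c, 00⊕5c=5c, 00⊕5c=5c, 00⊕5c=5c.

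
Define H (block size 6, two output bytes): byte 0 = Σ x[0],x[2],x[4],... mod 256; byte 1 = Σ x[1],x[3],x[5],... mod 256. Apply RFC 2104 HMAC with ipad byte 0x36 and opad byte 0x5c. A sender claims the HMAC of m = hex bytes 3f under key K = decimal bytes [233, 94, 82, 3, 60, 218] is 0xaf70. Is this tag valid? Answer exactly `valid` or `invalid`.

Key decimal bytes [233, 94, 82, 3, 60, 218] = e9 5e 52 03 3c da is exactly B = 6 bytes: K' = e9 5e 52 03 3c da.
K' ⊕ ipad = df 68 64 35 0a ec; K' ⊕ opad = b5 02 0e 5f 60 86.
Inner hash: even-index sum = 396 mod 256 = 140; odd-index sum = 393 mod 256 = 137 → 8c 89.
Outer hash (recomputed tag): even-index sum = 431 mod 256 = 175; odd-index sum = 368 mod 256 = 112 → af 70.
Recomputed tag = af70; claimed = af70 → match.

valid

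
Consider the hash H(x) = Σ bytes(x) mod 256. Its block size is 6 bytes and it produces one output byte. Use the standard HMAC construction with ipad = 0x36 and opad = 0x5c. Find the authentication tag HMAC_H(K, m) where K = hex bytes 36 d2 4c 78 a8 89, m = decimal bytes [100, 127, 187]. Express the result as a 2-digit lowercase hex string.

9c

Key hex bytes 36 d2 4c 78 a8 89 is exactly B = 6 bytes: K' = 36 d2 4c 78 a8 89.
K' ⊕ ipad = 00 e4 7a 4e 9e bf.  K' ⊕ opad = 6a 8e 10 24 f4 d5.
Inner input = (K'⊕ipad) ∥ m = 00 e4 7a 4e 9e bf ∥ 64 7f bb.
Inner hash: sum = 0+228+122+78+158+191+100+127+187 = 1191; mod 256 = 167 → a7.
Outer input = (K'⊕opad) ∥ inner = 6a 8e 10 24 f4 d5 ∥ a7.
Outer hash (tag): sum = 106+142+16+36+244+213+167 = 924; mod 256 = 156 → 9c.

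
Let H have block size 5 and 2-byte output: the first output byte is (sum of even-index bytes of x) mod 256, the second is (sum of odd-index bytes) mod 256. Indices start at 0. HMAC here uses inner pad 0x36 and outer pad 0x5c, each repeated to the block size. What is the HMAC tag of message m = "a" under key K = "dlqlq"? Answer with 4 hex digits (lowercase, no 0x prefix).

a740

Key "dlqlq" = 64 6c 71 6c 71 is exactly B = 5 bytes: K' = 64 6c 71 6c 71.
K' ⊕ ipad = 52 5a 47 5a 47.  K' ⊕ opad = 38 30 2d 30 2d.
Inner input = (K'⊕ipad) ∥ m = 52 5a 47 5a 47 ∥ 61.
Inner hash: even-index sum = 224 mod 256 = 224; odd-index sum = 277 mod 256 = 21 → e0 15.
Outer input = (K'⊕opad) ∥ inner = 38 30 2d 30 2d ∥ e0 15.
Outer hash (tag): even-index sum = 167 mod 256 = 167; odd-index sum = 320 mod 256 = 64 → a7 40.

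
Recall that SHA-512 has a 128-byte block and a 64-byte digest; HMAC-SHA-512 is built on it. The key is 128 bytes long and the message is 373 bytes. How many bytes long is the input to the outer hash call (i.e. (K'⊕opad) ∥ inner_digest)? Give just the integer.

192

Key is 128 ≤ 128 bytes, zero-padded: |K'| = 128.
Outer input = (K'⊕opad) ∥ H(inner) → 128 + 64 = 192 bytes.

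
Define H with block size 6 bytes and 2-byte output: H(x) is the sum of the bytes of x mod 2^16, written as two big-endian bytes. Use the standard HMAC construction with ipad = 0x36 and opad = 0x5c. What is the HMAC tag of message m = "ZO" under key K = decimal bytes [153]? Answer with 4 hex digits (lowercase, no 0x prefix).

02f9

Key decimal bytes [153] = 99 is 1 byte ≤ B = 6; zero-pad to 6 bytes: K' = 99 00 00 00 00 00.
K' ⊕ ipad = af 36 36 36 36 36.  K' ⊕ opad = c5 5c 5c 5c 5c 5c.
Inner input = (K'⊕ipad) ∥ m = af 36 36 36 36 36 ∥ 5a 4f.
Inner hash: sum = 175+54+54+54+54+54+90+79 = 614 → 02 66.
Outer input = (K'⊕opad) ∥ inner = c5 5c 5c 5c 5c 5c ∥ 02 66.
Outer hash (tag): sum = 197+92+92+92+92+92+2+102 = 761 → 02 f9.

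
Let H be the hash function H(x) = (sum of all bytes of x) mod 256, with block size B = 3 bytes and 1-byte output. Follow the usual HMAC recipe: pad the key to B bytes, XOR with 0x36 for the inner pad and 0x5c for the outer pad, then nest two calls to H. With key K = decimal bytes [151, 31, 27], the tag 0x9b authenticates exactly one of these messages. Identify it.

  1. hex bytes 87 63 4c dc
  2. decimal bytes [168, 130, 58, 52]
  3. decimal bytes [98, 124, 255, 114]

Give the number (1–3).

3

Key decimal bytes [151, 31, 27] = 97 1f 1b is exactly B = 3 bytes: K' = 97 1f 1b.
K' ⊕ ipad = a1 29 2d; K' ⊕ opad = cb 43 47.
m1: inner = H(a1 29 2d 87 63 4c dc) = 09; tag = H(cb 43 47 09) = 5e
m2: inner = H(a1 29 2d a8 82 3a 34) = 8f; tag = H(cb 43 47 8f) = e4
m3: inner = H(a1 29 2d 62 7c ff 72) = 46; tag = H(cb 43 47 46) = 9b ← matches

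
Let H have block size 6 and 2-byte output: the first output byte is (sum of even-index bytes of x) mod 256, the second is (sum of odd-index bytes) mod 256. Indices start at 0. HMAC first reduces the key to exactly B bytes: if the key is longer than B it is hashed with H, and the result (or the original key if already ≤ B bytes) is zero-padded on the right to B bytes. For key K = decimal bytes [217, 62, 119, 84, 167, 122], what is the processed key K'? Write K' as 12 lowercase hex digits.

Key decimal bytes [217, 62, 119, 84, 167, 122] = d9 3e 77 54 a7 7a is exactly B = 6 bytes: K' = d9 3e 77 54 a7 7a.

d93e7754a77a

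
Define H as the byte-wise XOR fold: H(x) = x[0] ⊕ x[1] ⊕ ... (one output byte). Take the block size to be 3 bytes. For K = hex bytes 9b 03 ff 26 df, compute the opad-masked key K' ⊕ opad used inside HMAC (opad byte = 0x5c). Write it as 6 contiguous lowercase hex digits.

Key hex bytes 9b 03 ff 26 df is 5 bytes > B = 3, so hash it first: H(key) = 9e, then zero-pad to 3 bytes: K' = 9e 00 00.
XOR each byte with 0x5c: 9e⊕5c=c2, 00⊕5c=5c, 00⊕5c=5c.

c25c5c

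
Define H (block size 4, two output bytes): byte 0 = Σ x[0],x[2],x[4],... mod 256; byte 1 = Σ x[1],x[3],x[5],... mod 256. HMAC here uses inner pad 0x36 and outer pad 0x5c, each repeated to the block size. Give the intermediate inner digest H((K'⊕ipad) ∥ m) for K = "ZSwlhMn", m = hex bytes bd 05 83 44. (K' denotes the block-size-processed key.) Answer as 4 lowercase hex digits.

07b9

Key "ZSwlhMn" = 5a 53 77 6c 68 4d 6e is 7 bytes > B = 4, so hash it first: H(key) = a7 0c, then zero-pad to 4 bytes: K' = a7 0c 00 00.
K' ⊕ ipad = 91 3a 36 36.
Inner input = 91 3a 36 36 ∥ bd 05 83 44.
Inner hash: even-index sum = 519 mod 256 = 7; odd-index sum = 185 mod 256 = 185 → 07 b9.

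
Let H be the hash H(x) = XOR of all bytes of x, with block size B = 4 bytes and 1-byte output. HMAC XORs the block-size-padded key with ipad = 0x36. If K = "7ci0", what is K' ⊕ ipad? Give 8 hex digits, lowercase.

Key "7ci0" = 37 63 69 30 is exactly B = 4 bytes: K' = 37 63 69 30.
XOR each byte with 0x36: 37⊕36=01, 63⊕36=55, 69⊕36=5f, 30⊕36=06.

01555f06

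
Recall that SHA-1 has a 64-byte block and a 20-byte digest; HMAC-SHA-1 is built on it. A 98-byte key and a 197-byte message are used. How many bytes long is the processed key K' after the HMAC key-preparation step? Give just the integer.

Key is 98 > 64 bytes, so it is hashed to 20 bytes then zero-padded to 64: |K'| = 64.

64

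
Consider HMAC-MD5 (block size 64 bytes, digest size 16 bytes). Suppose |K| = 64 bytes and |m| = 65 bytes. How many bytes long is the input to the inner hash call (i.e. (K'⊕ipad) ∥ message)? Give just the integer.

129

Key is 64 ≤ 64 bytes, zero-padded: |K'| = 64.
Inner input = (K'⊕ipad) ∥ m → 64 + 65 = 129 bytes.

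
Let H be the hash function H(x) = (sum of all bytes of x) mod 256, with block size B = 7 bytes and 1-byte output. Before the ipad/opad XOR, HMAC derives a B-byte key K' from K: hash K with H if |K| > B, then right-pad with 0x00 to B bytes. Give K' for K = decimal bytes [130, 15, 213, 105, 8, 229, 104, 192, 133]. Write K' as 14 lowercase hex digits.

|K| = 9 > B = 7, so first hash the key.
H(K): sum = 130+15+213+105+8+229+104+192+133 = 1129; mod 256 = 105 → 69.
Zero-pad H(K) = 69 to 7 bytes: K' = 69 00 00 00 00 00 00.

69000000000000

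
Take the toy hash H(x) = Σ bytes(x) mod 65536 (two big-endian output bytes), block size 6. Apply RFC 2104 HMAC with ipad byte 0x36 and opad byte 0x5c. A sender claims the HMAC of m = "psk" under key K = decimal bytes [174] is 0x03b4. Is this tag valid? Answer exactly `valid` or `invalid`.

Key decimal bytes [174] = ae is 1 byte ≤ B = 6; zero-pad to 6 bytes: K' = ae 00 00 00 00 00.
K' ⊕ ipad = 98 36 36 36 36 36; K' ⊕ opad = f2 5c 5c 5c 5c 5c.
Inner hash: sum = 152+54+54+54+54+54+112+115+107 = 756 → 02 f4.
Outer hash (recomputed tag): sum = 242+92+92+92+92+92+2+244 = 948 → 03 b4.
Recomputed tag = 03b4; claimed = 03b4 → match.

valid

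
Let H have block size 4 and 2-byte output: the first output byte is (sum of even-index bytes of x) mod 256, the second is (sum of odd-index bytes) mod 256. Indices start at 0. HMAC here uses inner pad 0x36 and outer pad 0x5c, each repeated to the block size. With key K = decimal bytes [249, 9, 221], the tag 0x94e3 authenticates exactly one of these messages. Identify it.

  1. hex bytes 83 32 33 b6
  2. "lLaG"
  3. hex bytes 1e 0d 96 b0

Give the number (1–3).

3

Key decimal bytes [249, 9, 221] = f9 09 dd is 3 bytes ≤ B = 4; zero-pad to 4 bytes: K' = f9 09 dd 00.
K' ⊕ ipad = cf 3f eb 36; K' ⊕ opad = a5 55 81 5c.
m1: inner = H(cf 3f eb 36 83 32 33 b6) = 70 5d; tag = H(a5 55 81 5c 70 5d) = 960e
m2: inner = H(cf 3f eb 36 6c 4c 61 47) = 87 08; tag = H(a5 55 81 5c 87 08) = adb9
m3: inner = H(cf 3f eb 36 1e 0d 96 b0) = 6e 32; tag = H(a5 55 81 5c 6e 32) = 94e3 ← matches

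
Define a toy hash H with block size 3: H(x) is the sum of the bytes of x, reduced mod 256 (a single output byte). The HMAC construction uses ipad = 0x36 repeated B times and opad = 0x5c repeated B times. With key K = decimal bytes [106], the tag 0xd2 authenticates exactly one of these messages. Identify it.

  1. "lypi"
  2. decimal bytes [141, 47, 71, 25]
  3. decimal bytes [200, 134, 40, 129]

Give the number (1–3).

2

Key decimal bytes [106] = 6a is 1 byte ≤ B = 3; zero-pad to 3 bytes: K' = 6a 00 00.
K' ⊕ ipad = 5c 36 36; K' ⊕ opad = 36 5c 5c.
m1: inner = H(5c 36 36 6c 79 70 69) = 86; tag = H(36 5c 5c 86) = 74
m2: inner = H(5c 36 36 8d 2f 47 19) = e4; tag = H(36 5c 5c e4) = d2 ← matches
m3: inner = H(5c 36 36 c8 86 28 81) = bf; tag = H(36 5c 5c bf) = ad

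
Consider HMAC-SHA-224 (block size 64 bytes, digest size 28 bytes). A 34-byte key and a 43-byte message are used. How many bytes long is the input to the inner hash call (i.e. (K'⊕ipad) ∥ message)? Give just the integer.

107

Key is 34 ≤ 64 bytes, zero-padded: |K'| = 64.
Inner input = (K'⊕ipad) ∥ m → 64 + 43 = 107 bytes.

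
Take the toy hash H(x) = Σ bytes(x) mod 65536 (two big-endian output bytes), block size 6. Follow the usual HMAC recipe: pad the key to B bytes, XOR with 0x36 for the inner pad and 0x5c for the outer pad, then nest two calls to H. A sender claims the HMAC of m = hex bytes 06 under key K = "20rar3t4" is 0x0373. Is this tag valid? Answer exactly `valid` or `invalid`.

valid

Key "20rar3t4" = 32 30 72 61 72 33 74 34 is 8 bytes > B = 6, so hash it first: H(key) = 02 82, then zero-pad to 6 bytes: K' = 02 82 00 00 00 00.
K' ⊕ ipad = 34 b4 36 36 36 36; K' ⊕ opad = 5e de 5c 5c 5c 5c.
Inner hash: sum = 52+180+54+54+54+54+6 = 454 → 01 c6.
Outer hash (recomputed tag): sum = 94+222+92+92+92+92+1+198 = 883 → 03 73.
Recomputed tag = 0373; claimed = 0373 → match.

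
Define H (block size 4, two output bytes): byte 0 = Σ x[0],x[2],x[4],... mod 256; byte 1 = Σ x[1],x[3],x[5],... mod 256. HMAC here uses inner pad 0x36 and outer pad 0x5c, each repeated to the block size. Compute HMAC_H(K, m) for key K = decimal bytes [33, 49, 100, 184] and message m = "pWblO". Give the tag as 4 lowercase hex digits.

Key decimal bytes [33, 49, 100, 184] = 21 31 64 b8 is exactly B = 4 bytes: K' = 21 31 64 b8.
K' ⊕ ipad = 17 07 52 8e.  K' ⊕ opad = 7d 6d 38 e4.
Inner input = (K'⊕ipad) ∥ m = 17 07 52 8e ∥ 70 57 62 6c 4f.
Inner hash: even-index sum = 394 mod 256 = 138; odd-index sum = 344 mod 256 = 88 → 8a 58.
Outer input = (K'⊕opad) ∥ inner = 7d 6d 38 e4 ∥ 8a 58.
Outer hash (tag): even-index sum = 319 mod 256 = 63; odd-index sum = 425 mod 256 = 169 → 3f a9.

3fa9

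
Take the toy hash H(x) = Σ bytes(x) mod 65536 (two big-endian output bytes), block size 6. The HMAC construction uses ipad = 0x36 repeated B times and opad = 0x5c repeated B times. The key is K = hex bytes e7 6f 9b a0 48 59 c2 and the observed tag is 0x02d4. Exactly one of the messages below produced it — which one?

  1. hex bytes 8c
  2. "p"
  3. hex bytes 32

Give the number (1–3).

1

Key hex bytes e7 6f 9b a0 48 59 c2 is 7 bytes > B = 6, so hash it first: H(key) = 03 f4, then zero-pad to 6 bytes: K' = 03 f4 00 00 00 00.
K' ⊕ ipad = 35 c2 36 36 36 36; K' ⊕ opad = 5f a8 5c 5c 5c 5c.
m1: inner = H(35 c2 36 36 36 36 8c) = 02 5b; tag = H(5f a8 5c 5c 5c 5c 02 5b) = 02d4 ← matches
m2: inner = H(35 c2 36 36 36 36 70) = 02 3f; tag = H(5f a8 5c 5c 5c 5c 02 3f) = 02b8
m3: inner = H(35 c2 36 36 36 36 32) = 02 01; tag = H(5f a8 5c 5c 5c 5c 02 01) = 027a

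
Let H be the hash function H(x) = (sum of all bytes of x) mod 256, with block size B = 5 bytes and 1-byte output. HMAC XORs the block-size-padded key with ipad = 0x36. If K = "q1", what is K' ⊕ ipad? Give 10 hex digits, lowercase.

4707363636

Key "q1" = 71 31 is 2 bytes ≤ B = 5; zero-pad to 5 bytes: K' = 71 31 00 00 00.
XOR each byte with 0x36: 71⊕36=47, 31⊕36=07, 00⊕36=36, 00⊕36=36, 00⊕36=36.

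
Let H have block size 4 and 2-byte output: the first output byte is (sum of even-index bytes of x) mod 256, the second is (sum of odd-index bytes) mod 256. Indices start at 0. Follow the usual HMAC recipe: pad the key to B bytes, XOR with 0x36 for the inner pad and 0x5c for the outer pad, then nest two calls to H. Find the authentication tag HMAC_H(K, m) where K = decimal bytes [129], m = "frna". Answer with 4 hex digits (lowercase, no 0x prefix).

faf7

Key decimal bytes [129] = 81 is 1 byte ≤ B = 4; zero-pad to 4 bytes: K' = 81 00 00 00.
K' ⊕ ipad = b7 36 36 36.  K' ⊕ opad = dd 5c 5c 5c.
Inner input = (K'⊕ipad) ∥ m = b7 36 36 36 ∥ 66 72 6e 61.
Inner hash: even-index sum = 449 mod 256 = 193; odd-index sum = 319 mod 256 = 63 → c1 3f.
Outer input = (K'⊕opad) ∥ inner = dd 5c 5c 5c ∥ c1 3f.
Outer hash (tag): even-index sum = 506 mod 256 = 250; odd-index sum = 247 mod 256 = 247 → fa f7.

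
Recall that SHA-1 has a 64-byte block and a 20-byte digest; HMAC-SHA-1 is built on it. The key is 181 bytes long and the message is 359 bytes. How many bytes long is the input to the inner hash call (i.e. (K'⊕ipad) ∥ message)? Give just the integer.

Key is 181 > 64 bytes, so it is hashed to 20 bytes then zero-padded to 64: |K'| = 64.
Inner input = (K'⊕ipad) ∥ m → 64 + 359 = 423 bytes.

423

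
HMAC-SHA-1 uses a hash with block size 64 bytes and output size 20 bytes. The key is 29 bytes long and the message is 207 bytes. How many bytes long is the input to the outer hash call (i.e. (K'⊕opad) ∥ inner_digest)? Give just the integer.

84

Key is 29 ≤ 64 bytes, zero-padded: |K'| = 64.
Outer input = (K'⊕opad) ∥ H(inner) → 64 + 20 = 84 bytes.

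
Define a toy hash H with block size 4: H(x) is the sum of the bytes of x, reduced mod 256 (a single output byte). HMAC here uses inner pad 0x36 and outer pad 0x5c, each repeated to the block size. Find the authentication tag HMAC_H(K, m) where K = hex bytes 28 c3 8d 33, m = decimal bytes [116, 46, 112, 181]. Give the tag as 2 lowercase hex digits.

Key hex bytes 28 c3 8d 33 is exactly B = 4 bytes: K' = 28 c3 8d 33.
K' ⊕ ipad = 1e f5 bb 05.  K' ⊕ opad = 74 9f d1 6f.
Inner input = (K'⊕ipad) ∥ m = 1e f5 bb 05 ∥ 74 2e 70 b5.
Inner hash: sum = 30+245+187+5+116+46+112+181 = 922; mod 256 = 154 → 9a.
Outer input = (K'⊕opad) ∥ inner = 74 9f d1 6f ∥ 9a.
Outer hash (tag): sum = 116+159+209+111+154 = 749; mod 256 = 237 → ed.

ed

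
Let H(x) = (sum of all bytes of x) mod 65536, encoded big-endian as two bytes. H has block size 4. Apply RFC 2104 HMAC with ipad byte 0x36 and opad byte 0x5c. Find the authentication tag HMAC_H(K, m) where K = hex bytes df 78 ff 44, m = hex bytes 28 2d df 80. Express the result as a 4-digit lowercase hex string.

Key hex bytes df 78 ff 44 is exactly B = 4 bytes: K' = df 78 ff 44.
K' ⊕ ipad = e9 4e c9 72.  K' ⊕ opad = 83 24 a3 18.
Inner input = (K'⊕ipad) ∥ m = e9 4e c9 72 ∥ 28 2d df 80.
Inner hash: sum = 233+78+201+114+40+45+223+128 = 1062 → 04 26.
Outer input = (K'⊕opad) ∥ inner = 83 24 a3 18 ∥ 04 26.
Outer hash (tag): sum = 131+36+163+24+4+38 = 396 → 01 8c.

018c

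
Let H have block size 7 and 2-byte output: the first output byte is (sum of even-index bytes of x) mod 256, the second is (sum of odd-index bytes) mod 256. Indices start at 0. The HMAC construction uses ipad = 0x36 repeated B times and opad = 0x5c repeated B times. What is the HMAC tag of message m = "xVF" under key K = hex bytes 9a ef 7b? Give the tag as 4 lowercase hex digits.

a826

Key hex bytes 9a ef 7b is 3 bytes ≤ B = 7; zero-pad to 7 bytes: K' = 9a ef 7b 00 00 00 00.
K' ⊕ ipad = ac d9 4d 36 36 36 36.  K' ⊕ opad = c6 b3 27 5c 5c 5c 5c.
Inner input = (K'⊕ipad) ∥ m = ac d9 4d 36 36 36 36 ∥ 78 56 46.
Inner hash: even-index sum = 443 mod 256 = 187; odd-index sum = 515 mod 256 = 3 → bb 03.
Outer input = (K'⊕opad) ∥ inner = c6 b3 27 5c 5c 5c 5c ∥ bb 03.
Outer hash (tag): even-index sum = 424 mod 256 = 168; odd-index sum = 550 mod 256 = 38 → a8 26.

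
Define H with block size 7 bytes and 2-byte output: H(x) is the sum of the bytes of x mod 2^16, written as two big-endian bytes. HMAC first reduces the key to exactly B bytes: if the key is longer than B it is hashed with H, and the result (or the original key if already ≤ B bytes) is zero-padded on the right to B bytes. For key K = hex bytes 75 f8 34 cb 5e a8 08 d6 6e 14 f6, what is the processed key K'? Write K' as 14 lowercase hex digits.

05c80000000000

|K| = 11 > B = 7, so first hash the key.
H(K): sum = 117+248+52+203+94+168+8+214+110+20+246 = 1480 → 05 c8.
Zero-pad H(K) = 05 c8 to 7 bytes: K' = 05 c8 00 00 00 00 00.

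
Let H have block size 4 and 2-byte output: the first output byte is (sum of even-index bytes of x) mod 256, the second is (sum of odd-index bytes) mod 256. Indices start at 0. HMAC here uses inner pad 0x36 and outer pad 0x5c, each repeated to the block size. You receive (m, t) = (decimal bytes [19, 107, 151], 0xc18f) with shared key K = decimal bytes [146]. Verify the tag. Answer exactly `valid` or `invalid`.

Key decimal bytes [146] = 92 is 1 byte ≤ B = 4; zero-pad to 4 bytes: K' = 92 00 00 00.
K' ⊕ ipad = a4 36 36 36; K' ⊕ opad = ce 5c 5c 5c.
Inner hash: even-index sum = 388 mod 256 = 132; odd-index sum = 215 mod 256 = 215 → 84 d7.
Outer hash (recomputed tag): even-index sum = 430 mod 256 = 174; odd-index sum = 399 mod 256 = 143 → ae 8f.
Recomputed tag = ae8f; claimed = c18f → mismatch.

invalid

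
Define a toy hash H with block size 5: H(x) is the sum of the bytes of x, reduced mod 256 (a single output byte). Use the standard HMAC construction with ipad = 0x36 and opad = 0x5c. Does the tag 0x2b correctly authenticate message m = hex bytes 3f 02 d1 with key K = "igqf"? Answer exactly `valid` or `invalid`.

Key "igqf" = 69 67 71 66 is 4 bytes ≤ B = 5; zero-pad to 5 bytes: K' = 69 67 71 66 00.
K' ⊕ ipad = 5f 51 47 50 36; K' ⊕ opad = 35 3b 2d 3a 5c.
Inner hash: sum = 95+81+71+80+54+63+2+209 = 655; mod 256 = 143 → 8f.
Outer hash (recomputed tag): sum = 53+59+45+58+92+143 = 450; mod 256 = 194 → c2.
Recomputed tag = c2; claimed = 2b → mismatch.

invalid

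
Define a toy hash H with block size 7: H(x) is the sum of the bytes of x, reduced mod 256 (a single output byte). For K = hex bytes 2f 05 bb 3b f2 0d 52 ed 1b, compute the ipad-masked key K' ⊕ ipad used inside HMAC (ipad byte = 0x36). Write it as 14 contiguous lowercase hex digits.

Key hex bytes 2f 05 bb 3b f2 0d 52 ed 1b is 9 bytes > B = 7, so hash it first: H(key) = 83, then zero-pad to 7 bytes: K' = 83 00 00 00 00 00 00.
XOR each byte with 0x36: 83⊕36=b5, 00⊕36=36, 00⊕36=36, 00⊕36=36, 00⊕36=36, 00⊕36=36, 00⊕36=36.

b5363636363636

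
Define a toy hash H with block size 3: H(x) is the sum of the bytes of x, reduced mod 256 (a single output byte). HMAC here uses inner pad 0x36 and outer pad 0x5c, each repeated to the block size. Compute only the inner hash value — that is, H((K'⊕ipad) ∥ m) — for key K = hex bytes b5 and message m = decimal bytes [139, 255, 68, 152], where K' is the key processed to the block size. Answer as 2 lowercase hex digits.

55

Key hex bytes b5 is 1 byte ≤ B = 3; zero-pad to 3 bytes: K' = b5 00 00.
K' ⊕ ipad = 83 36 36.
Inner input = 83 36 36 ∥ 8b ff 44 98.
Inner hash: sum = 131+54+54+139+255+68+152 = 853; mod 256 = 85 → 55.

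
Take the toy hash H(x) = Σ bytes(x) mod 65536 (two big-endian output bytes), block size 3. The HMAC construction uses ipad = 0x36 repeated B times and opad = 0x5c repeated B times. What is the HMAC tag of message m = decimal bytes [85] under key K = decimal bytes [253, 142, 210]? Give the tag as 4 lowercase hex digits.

Key decimal bytes [253, 142, 210] = fd 8e d2 is exactly B = 3 bytes: K' = fd 8e d2.
K' ⊕ ipad = cb b8 e4.  K' ⊕ opad = a1 d2 8e.
Inner input = (K'⊕ipad) ∥ m = cb b8 e4 ∥ 55.
Inner hash: sum = 203+184+228+85 = 700 → 02 bc.
Outer input = (K'⊕opad) ∥ inner = a1 d2 8e ∥ 02 bc.
Outer hash (tag): sum = 161+210+142+2+188 = 703 → 02 bf.

02bf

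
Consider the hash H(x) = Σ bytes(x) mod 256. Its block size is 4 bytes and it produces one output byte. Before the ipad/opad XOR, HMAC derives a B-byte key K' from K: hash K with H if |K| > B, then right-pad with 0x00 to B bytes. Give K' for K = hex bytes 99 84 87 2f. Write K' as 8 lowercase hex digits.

9984872f

Key hex bytes 99 84 87 2f is exactly B = 4 bytes: K' = 99 84 87 2f.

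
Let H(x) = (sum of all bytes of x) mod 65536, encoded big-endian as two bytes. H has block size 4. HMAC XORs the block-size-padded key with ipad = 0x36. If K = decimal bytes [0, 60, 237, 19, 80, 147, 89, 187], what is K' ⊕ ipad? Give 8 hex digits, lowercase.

35053636

Key decimal bytes [0, 60, 237, 19, 80, 147, 89, 187] = 00 3c ed 13 50 93 59 bb is 8 bytes > B = 4, so hash it first: H(key) = 03 33, then zero-pad to 4 bytes: K' = 03 33 00 00.
XOR each byte with 0x36: 03⊕36=35, 33⊕36=05, 00⊕36=36, 00⊕36=36.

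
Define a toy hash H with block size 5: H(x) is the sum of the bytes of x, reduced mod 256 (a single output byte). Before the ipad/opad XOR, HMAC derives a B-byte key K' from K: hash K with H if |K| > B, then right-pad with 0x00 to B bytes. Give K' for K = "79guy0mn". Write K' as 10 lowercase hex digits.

d000000000

|K| = 8 > B = 5, so first hash the key.
H(K): sum = 55+57+103+117+121+48+109+110 = 720; mod 256 = 208 → d0.
Zero-pad H(K) = d0 to 5 bytes: K' = d0 00 00 00 00.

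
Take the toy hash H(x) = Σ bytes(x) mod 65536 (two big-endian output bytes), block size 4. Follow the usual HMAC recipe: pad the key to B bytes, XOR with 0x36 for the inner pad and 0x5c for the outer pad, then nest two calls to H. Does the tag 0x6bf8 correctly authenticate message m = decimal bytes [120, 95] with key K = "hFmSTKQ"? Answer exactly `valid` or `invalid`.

Key "hFmSTKQ" = 68 46 6d 53 54 4b 51 is 7 bytes > B = 4, so hash it first: H(key) = 02 5e, then zero-pad to 4 bytes: K' = 02 5e 00 00.
K' ⊕ ipad = 34 68 36 36; K' ⊕ opad = 5e 02 5c 5c.
Inner hash: sum = 52+104+54+54+120+95 = 479 → 01 df.
Outer hash (recomputed tag): sum = 94+2+92+92+1+223 = 504 → 01 f8.
Recomputed tag = 01f8; claimed = 6bf8 → mismatch.

invalid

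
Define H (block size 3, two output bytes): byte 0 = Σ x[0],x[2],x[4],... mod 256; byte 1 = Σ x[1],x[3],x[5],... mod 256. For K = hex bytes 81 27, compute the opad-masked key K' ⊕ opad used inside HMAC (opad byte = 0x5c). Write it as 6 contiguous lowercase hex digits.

Key hex bytes 81 27 is 2 bytes ≤ B = 3; zero-pad to 3 bytes: K' = 81 27 00.
XOR each byte with 0x5c: 81⊕5c=dd, 27⊕5c=7b, 00⊕5c=5c.

dd7b5c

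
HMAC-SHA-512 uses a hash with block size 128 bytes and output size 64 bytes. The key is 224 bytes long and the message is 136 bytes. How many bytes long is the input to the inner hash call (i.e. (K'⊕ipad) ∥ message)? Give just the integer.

264

Key is 224 > 128 bytes, so it is hashed to 64 bytes then zero-padded to 128: |K'| = 128.
Inner input = (K'⊕ipad) ∥ m → 128 + 136 = 264 bytes.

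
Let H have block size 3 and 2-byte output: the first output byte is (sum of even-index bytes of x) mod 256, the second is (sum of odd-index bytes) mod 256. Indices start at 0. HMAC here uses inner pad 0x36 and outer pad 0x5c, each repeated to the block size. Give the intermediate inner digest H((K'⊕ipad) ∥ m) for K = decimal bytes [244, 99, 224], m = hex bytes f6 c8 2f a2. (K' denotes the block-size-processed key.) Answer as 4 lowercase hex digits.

027a

Key decimal bytes [244, 99, 224] = f4 63 e0 is exactly B = 3 bytes: K' = f4 63 e0.
K' ⊕ ipad = c2 55 d6.
Inner input = c2 55 d6 ∥ f6 c8 2f a2.
Inner hash: even-index sum = 770 mod 256 = 2; odd-index sum = 378 mod 256 = 122 → 02 7a.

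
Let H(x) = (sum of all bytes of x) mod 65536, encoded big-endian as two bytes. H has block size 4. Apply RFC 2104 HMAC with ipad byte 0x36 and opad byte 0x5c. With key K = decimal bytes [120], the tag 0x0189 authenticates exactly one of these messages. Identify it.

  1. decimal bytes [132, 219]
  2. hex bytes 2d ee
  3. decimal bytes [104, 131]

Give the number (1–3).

1

Key decimal bytes [120] = 78 is 1 byte ≤ B = 4; zero-pad to 4 bytes: K' = 78 00 00 00.
K' ⊕ ipad = 4e 36 36 36; K' ⊕ opad = 24 5c 5c 5c.
m1: inner = H(4e 36 36 36 84 db) = 02 4f; tag = H(24 5c 5c 5c 02 4f) = 0189 ← matches
m2: inner = H(4e 36 36 36 2d ee) = 02 0b; tag = H(24 5c 5c 5c 02 0b) = 0145
m3: inner = H(4e 36 36 36 68 83) = 01 db; tag = H(24 5c 5c 5c 01 db) = 0214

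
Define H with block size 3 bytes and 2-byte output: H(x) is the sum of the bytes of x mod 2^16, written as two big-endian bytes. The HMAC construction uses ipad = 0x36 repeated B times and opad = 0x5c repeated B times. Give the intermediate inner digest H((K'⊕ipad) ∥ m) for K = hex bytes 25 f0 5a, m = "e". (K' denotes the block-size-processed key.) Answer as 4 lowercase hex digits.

01aa

Key hex bytes 25 f0 5a is exactly B = 3 bytes: K' = 25 f0 5a.
K' ⊕ ipad = 13 c6 6c.
Inner input = 13 c6 6c ∥ 65.
Inner hash: sum = 19+198+108+101 = 426 → 01 aa.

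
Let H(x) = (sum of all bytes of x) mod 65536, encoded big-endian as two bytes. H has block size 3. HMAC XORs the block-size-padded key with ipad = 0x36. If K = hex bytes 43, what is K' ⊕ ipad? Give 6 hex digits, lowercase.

Key hex bytes 43 is 1 byte ≤ B = 3; zero-pad to 3 bytes: K' = 43 00 00.
XOR each byte with 0x36: 43⊕36=75, 00⊕36=36, 00⊕36=36.

753636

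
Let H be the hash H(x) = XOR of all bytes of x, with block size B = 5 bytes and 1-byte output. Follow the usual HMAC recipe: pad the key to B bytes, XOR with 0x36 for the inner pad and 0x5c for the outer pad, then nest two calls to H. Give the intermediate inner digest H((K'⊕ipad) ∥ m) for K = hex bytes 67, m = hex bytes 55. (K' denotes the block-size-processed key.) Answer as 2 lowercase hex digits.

Key hex bytes 67 is 1 byte ≤ B = 5; zero-pad to 5 bytes: K' = 67 00 00 00 00.
K' ⊕ ipad = 51 36 36 36 36.
Inner input = 51 36 36 36 36 ∥ 55.
Inner hash: XOR 51⊕36⊕36⊕36⊕36⊕55 = 04.

04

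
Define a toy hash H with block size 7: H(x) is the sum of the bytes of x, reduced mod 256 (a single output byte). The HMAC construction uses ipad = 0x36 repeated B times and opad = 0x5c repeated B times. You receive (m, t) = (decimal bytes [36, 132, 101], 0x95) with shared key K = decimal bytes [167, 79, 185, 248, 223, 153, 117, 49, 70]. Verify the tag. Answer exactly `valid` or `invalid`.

invalid

Key decimal bytes [167, 79, 185, 248, 223, 153, 117, 49, 70] = a7 4f b9 f8 df 99 75 31 46 is 9 bytes > B = 7, so hash it first: H(key) = 0b, then zero-pad to 7 bytes: K' = 0b 00 00 00 00 00 00.
K' ⊕ ipad = 3d 36 36 36 36 36 36; K' ⊕ opad = 57 5c 5c 5c 5c 5c 5c.
Inner hash: sum = 61+54+54+54+54+54+54+36+132+101 = 654; mod 256 = 142 → 8e.
Outer hash (recomputed tag): sum = 87+92+92+92+92+92+92+142 = 781; mod 256 = 13 → 0d.
Recomputed tag = 0d; claimed = 95 → mismatch.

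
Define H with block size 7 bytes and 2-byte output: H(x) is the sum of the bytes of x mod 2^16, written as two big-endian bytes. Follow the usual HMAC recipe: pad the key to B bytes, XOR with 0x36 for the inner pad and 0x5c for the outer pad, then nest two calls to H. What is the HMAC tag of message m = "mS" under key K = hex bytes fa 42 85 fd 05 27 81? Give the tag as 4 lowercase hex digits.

046c

Key hex bytes fa 42 85 fd 05 27 81 is exactly B = 7 bytes: K' = fa 42 85 fd 05 27 81.
K' ⊕ ipad = cc 74 b3 cb 33 11 b7.  K' ⊕ opad = a6 1e d9 a1 59 7b dd.
Inner input = (K'⊕ipad) ∥ m = cc 74 b3 cb 33 11 b7 ∥ 6d 53.
Inner hash: sum = 204+116+179+203+51+17+183+109+83 = 1145 → 04 79.
Outer input = (K'⊕opad) ∥ inner = a6 1e d9 a1 59 7b dd ∥ 04 79.
Outer hash (tag): sum = 166+30+217+161+89+123+221+4+121 = 1132 → 04 6c.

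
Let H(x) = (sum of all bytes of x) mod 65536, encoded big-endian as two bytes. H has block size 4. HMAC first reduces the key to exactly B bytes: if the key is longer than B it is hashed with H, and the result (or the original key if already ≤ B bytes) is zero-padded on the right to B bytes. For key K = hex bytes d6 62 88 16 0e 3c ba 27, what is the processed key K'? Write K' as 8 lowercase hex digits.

03010000

|K| = 8 > B = 4, so first hash the key.
H(K): sum = 214+98+136+22+14+60+186+39 = 769 → 03 01.
Zero-pad H(K) = 03 01 to 4 bytes: K' = 03 01 00 00.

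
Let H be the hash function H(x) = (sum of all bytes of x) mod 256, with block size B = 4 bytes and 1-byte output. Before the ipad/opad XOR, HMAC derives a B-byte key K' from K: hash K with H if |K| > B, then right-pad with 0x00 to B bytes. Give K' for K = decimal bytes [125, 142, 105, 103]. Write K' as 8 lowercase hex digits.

Key decimal bytes [125, 142, 105, 103] = 7d 8e 69 67 is exactly B = 4 bytes: K' = 7d 8e 69 67.

7d8e6967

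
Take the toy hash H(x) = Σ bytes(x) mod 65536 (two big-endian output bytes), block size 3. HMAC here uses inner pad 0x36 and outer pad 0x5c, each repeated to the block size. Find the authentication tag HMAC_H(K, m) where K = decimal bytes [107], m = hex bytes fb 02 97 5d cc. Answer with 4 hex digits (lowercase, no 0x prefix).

Key decimal bytes [107] = 6b is 1 byte ≤ B = 3; zero-pad to 3 bytes: K' = 6b 00 00.
K' ⊕ ipad = 5d 36 36.  K' ⊕ opad = 37 5c 5c.
Inner input = (K'⊕ipad) ∥ m = 5d 36 36 ∥ fb 02 97 5d cc.
Inner hash: sum = 93+54+54+251+2+151+93+204 = 902 → 03 86.
Outer input = (K'⊕opad) ∥ inner = 37 5c 5c ∥ 03 86.
Outer hash (tag): sum = 55+92+92+3+134 = 376 → 01 78.

0178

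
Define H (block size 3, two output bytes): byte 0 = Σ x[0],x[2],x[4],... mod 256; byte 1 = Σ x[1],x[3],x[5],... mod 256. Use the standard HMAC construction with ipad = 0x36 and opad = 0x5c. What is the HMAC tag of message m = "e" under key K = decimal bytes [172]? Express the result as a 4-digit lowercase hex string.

e72c

Key decimal bytes [172] = ac is 1 byte ≤ B = 3; zero-pad to 3 bytes: K' = ac 00 00.
K' ⊕ ipad = 9a 36 36.  K' ⊕ opad = f0 5c 5c.
Inner input = (K'⊕ipad) ∥ m = 9a 36 36 ∥ 65.
Inner hash: even-index sum = 208 mod 256 = 208; odd-index sum = 155 mod 256 = 155 → d0 9b.
Outer input = (K'⊕opad) ∥ inner = f0 5c 5c ∥ d0 9b.
Outer hash (tag): even-index sum = 487 mod 256 = 231; odd-index sum = 300 mod 256 = 44 → e7 2c.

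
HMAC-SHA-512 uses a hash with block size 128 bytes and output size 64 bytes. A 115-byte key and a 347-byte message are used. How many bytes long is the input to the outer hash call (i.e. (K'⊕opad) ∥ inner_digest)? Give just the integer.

192

Key is 115 ≤ 128 bytes, zero-padded: |K'| = 128.
Outer input = (K'⊕opad) ∥ H(inner) → 128 + 64 = 192 bytes.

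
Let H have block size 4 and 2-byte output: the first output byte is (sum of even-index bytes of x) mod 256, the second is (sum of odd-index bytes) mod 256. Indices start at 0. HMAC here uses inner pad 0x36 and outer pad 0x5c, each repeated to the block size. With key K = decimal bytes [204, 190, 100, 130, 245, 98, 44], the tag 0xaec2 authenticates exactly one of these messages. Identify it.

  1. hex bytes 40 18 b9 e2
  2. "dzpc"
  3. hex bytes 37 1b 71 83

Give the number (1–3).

3

Key decimal bytes [204, 190, 100, 130, 245, 98, 44] = cc be 64 82 f5 62 2c is 7 bytes > B = 4, so hash it first: H(key) = 51 a2, then zero-pad to 4 bytes: K' = 51 a2 00 00.
K' ⊕ ipad = 67 94 36 36; K' ⊕ opad = 0d fe 5c 5c.
m1: inner = H(67 94 36 36 40 18 b9 e2) = 96 c4; tag = H(0d fe 5c 5c 96 c4) = ff1e
m2: inner = H(67 94 36 36 64 7a 70 63) = 71 a7; tag = H(0d fe 5c 5c 71 a7) = da01
m3: inner = H(67 94 36 36 37 1b 71 83) = 45 68; tag = H(0d fe 5c 5c 45 68) = aec2 ← matches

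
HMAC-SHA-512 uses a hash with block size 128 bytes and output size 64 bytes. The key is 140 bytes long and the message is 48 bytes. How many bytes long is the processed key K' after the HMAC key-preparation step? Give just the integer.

128

Key is 140 > 128 bytes, so it is hashed to 64 bytes then zero-padded to 128: |K'| = 128.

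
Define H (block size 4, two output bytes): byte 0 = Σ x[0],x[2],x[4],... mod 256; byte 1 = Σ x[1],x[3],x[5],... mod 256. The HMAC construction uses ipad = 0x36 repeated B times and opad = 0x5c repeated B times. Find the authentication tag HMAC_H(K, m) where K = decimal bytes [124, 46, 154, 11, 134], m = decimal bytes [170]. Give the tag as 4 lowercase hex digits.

a606

Key decimal bytes [124, 46, 154, 11, 134] = 7c 2e 9a 0b 86 is 5 bytes > B = 4, so hash it first: H(key) = 9c 39, then zero-pad to 4 bytes: K' = 9c 39 00 00.
K' ⊕ ipad = aa 0f 36 36.  K' ⊕ opad = c0 65 5c 5c.
Inner input = (K'⊕ipad) ∥ m = aa 0f 36 36 ∥ aa.
Inner hash: even-index sum = 394 mod 256 = 138; odd-index sum = 69 mod 256 = 69 → 8a 45.
Outer input = (K'⊕opad) ∥ inner = c0 65 5c 5c ∥ 8a 45.
Outer hash (tag): even-index sum = 422 mod 256 = 166; odd-index sum = 262 mod 256 = 6 → a6 06.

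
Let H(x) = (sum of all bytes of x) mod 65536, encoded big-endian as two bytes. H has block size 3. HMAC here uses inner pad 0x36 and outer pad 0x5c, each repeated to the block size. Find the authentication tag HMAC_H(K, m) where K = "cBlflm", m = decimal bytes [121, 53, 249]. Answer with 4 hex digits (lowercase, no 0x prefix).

013f

Key "cBlflm" = 63 42 6c 66 6c 6d is 6 bytes > B = 3, so hash it first: H(key) = 02 50, then zero-pad to 3 bytes: K' = 02 50 00.
K' ⊕ ipad = 34 66 36.  K' ⊕ opad = 5e 0c 5c.
Inner input = (K'⊕ipad) ∥ m = 34 66 36 ∥ 79 35 f9.
Inner hash: sum = 52+102+54+121+53+249 = 631 → 02 77.
Outer input = (K'⊕opad) ∥ inner = 5e 0c 5c ∥ 02 77.
Outer hash (tag): sum = 94+12+92+2+119 = 319 → 01 3f.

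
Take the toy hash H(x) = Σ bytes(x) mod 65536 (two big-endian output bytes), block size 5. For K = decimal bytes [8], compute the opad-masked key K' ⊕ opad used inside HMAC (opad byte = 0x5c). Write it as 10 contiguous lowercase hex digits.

Key decimal bytes [8] = 08 is 1 byte ≤ B = 5; zero-pad to 5 bytes: K' = 08 00 00 00 00.
XOR each byte with 0x5c: 08⊕5c=54, 00⊕5c=5c, 00⊕5c=5c, 00⊕5c=5c, 00⊕5c=5c.

545c5c5c5c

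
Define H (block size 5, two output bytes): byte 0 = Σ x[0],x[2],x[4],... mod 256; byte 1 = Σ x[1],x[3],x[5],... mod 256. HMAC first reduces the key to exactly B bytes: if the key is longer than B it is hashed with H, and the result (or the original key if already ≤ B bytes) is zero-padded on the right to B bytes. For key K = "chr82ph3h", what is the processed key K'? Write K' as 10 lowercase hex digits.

d743000000

|K| = 9 > B = 5, so first hash the key.
H(K): even-index sum = 471 mod 256 = 215; odd-index sum = 323 mod 256 = 67 → d7 43.
Zero-pad H(K) = d7 43 to 5 bytes: K' = d7 43 00 00 00.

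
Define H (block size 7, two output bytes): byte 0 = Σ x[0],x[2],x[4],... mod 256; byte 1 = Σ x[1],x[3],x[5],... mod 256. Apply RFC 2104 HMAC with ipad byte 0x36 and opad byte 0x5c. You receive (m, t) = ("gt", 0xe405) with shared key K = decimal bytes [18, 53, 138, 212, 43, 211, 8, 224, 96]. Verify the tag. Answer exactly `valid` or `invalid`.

Key decimal bytes [18, 53, 138, 212, 43, 211, 8, 224, 96] = 12 35 8a d4 2b d3 08 e0 60 is 9 bytes > B = 7, so hash it first: H(key) = 2f bc, then zero-pad to 7 bytes: K' = 2f bc 00 00 00 00 00.
K' ⊕ ipad = 19 8a 36 36 36 36 36; K' ⊕ opad = 73 e0 5c 5c 5c 5c 5c.
Inner hash: even-index sum = 303 mod 256 = 47; odd-index sum = 349 mod 256 = 93 → 2f 5d.
Outer hash (recomputed tag): even-index sum = 484 mod 256 = 228; odd-index sum = 455 mod 256 = 199 → e4 c7.
Recomputed tag = e4c7; claimed = e405 → mismatch.

invalid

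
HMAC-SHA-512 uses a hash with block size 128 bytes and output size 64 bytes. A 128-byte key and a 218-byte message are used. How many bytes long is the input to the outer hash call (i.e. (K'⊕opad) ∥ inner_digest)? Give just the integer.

Key is 128 ≤ 128 bytes, zero-padded: |K'| = 128.
Outer input = (K'⊕opad) ∥ H(inner) → 128 + 64 = 192 bytes.

192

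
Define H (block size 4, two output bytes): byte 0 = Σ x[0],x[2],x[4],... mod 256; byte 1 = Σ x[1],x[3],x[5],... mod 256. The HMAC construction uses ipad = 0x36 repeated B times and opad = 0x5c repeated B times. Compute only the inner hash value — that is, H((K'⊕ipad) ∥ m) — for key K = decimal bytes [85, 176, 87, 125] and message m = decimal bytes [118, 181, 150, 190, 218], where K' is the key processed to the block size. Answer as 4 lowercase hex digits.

Key decimal bytes [85, 176, 87, 125] = 55 b0 57 7d is exactly B = 4 bytes: K' = 55 b0 57 7d.
K' ⊕ ipad = 63 86 61 4b.
Inner input = 63 86 61 4b ∥ 76 b5 96 be da.
Inner hash: even-index sum = 682 mod 256 = 170; odd-index sum = 580 mod 256 = 68 → aa 44.

aa44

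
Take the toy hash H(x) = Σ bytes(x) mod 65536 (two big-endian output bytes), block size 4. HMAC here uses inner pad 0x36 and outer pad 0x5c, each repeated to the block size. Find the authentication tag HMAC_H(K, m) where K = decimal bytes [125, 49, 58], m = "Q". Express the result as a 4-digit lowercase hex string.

Key decimal bytes [125, 49, 58] = 7d 31 3a is 3 bytes ≤ B = 4; zero-pad to 4 bytes: K' = 7d 31 3a 00.
K' ⊕ ipad = 4b 07 0c 36.  K' ⊕ opad = 21 6d 66 5c.
Inner input = (K'⊕ipad) ∥ m = 4b 07 0c 36 ∥ 51.
Inner hash: sum = 75+7+12+54+81 = 229 → 00 e5.
Outer input = (K'⊕opad) ∥ inner = 21 6d 66 5c ∥ 00 e5.
Outer hash (tag): sum = 33+109+102+92+0+229 = 565 → 02 35.

0235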